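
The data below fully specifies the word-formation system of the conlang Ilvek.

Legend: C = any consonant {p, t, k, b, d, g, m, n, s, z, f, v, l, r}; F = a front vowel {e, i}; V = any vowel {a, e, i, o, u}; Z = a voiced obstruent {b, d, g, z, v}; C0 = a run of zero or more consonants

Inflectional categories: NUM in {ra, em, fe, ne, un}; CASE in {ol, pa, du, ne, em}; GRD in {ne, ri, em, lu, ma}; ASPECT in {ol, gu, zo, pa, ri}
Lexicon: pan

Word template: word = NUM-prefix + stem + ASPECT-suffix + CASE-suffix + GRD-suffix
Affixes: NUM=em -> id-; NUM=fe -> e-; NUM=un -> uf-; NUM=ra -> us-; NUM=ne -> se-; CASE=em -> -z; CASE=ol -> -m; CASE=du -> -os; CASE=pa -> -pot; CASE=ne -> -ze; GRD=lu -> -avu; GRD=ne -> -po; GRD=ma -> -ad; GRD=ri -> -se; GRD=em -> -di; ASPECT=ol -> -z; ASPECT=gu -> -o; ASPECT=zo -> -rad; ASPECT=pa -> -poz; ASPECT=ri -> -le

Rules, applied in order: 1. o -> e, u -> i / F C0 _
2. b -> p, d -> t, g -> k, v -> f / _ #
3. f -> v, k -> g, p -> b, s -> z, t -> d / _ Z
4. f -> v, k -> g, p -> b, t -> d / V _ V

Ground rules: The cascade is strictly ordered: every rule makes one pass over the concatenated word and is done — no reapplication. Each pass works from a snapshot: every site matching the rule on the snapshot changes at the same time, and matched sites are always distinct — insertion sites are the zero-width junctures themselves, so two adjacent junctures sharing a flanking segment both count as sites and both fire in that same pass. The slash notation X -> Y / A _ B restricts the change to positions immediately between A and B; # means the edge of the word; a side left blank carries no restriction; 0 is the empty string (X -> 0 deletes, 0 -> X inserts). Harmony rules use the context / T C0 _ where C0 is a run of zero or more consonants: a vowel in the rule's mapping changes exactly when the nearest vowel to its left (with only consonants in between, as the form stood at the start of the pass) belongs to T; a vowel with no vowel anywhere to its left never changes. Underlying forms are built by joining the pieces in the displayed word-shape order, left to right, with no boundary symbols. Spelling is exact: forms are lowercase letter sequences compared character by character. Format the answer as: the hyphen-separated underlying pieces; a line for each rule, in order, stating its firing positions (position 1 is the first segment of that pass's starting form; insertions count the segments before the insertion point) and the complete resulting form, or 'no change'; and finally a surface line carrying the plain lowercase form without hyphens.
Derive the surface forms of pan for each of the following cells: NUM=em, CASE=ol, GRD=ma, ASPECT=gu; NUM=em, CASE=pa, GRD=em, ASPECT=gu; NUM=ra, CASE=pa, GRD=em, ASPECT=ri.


cell NUM=em, CASE=ol, GRD=ma, ASPECT=gu:
underlying: id-pan-o-m-ad
1. o -> e, u -> i / F C0 _: no change
2. b -> p, d -> t, g -> k, v -> f / _ #: fires at position(s) 9: idpanomat
3. f -> v, k -> g, p -> b, s -> z, t -> d / _ Z: no change
4. f -> v, k -> g, p -> b, t -> d / V _ V: no change
surface: idpanomat

cell NUM=em, CASE=pa, GRD=em, ASPECT=gu:
underlying: id-pan-o-pot-di
1. o -> e, u -> i / F C0 _: no change
2. b -> p, d -> t, g -> k, v -> f / _ #: no change
3. f -> v, k -> g, p -> b, s -> z, t -> d / _ Z: fires at position(s) 9: idpanopoddi
4. f -> v, k -> g, p -> b, t -> d / V _ V: fires at position(s) 7: idpanoboddi
surface: idpanoboddi

cell NUM=ra, CASE=pa, GRD=em, ASPECT=ri:
underlying: us-pan-le-pot-di
1. o -> e, u -> i / F C0 _: fires at position(s) 9: uspanlepetdi
2. b -> p, d -> t, g -> k, v -> f / _ #: no change
3. f -> v, k -> g, p -> b, s -> z, t -> d / _ Z: fires at position(s) 10: uspanlepeddi
4. f -> v, k -> g, p -> b, t -> d / V _ V: fires at position(s) 8: uspanlebeddi
surface: uspanlebeddi


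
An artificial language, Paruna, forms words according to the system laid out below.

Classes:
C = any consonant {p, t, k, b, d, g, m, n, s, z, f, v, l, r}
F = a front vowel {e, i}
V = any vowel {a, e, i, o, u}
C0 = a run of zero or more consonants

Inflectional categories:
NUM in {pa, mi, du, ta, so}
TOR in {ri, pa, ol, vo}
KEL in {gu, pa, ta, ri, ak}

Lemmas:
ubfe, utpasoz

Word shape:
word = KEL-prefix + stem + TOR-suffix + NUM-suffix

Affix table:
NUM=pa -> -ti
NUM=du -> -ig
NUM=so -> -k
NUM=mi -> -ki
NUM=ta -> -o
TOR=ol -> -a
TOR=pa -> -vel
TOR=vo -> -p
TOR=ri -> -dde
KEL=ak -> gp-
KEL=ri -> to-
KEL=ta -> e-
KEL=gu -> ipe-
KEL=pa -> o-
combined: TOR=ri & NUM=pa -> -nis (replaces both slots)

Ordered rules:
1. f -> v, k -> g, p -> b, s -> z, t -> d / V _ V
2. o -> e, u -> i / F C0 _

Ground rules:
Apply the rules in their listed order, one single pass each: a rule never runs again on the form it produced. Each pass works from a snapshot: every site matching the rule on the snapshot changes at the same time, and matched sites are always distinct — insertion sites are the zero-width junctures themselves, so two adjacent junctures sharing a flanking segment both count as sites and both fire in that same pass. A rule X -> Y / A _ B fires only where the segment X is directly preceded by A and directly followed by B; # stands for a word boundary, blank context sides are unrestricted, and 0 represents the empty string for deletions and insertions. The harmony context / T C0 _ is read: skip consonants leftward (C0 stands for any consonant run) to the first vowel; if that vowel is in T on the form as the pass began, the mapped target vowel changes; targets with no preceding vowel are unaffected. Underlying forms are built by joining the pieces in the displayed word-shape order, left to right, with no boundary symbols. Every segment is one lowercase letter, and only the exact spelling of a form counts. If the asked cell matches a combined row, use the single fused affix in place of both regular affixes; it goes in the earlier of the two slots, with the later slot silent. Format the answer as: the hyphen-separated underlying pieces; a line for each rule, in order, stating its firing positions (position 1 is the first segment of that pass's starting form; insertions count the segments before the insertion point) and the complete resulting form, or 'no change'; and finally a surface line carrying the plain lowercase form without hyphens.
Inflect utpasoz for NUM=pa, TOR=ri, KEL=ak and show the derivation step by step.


underlying: gp-utpasoz-nis
1. f -> v, k -> g, p -> b, s -> z, t -> d / V _ V: fires at position(s) 7: gputpazoznis
2. o -> e, u -> i / F C0 _: no change
surface: gputpazoznis


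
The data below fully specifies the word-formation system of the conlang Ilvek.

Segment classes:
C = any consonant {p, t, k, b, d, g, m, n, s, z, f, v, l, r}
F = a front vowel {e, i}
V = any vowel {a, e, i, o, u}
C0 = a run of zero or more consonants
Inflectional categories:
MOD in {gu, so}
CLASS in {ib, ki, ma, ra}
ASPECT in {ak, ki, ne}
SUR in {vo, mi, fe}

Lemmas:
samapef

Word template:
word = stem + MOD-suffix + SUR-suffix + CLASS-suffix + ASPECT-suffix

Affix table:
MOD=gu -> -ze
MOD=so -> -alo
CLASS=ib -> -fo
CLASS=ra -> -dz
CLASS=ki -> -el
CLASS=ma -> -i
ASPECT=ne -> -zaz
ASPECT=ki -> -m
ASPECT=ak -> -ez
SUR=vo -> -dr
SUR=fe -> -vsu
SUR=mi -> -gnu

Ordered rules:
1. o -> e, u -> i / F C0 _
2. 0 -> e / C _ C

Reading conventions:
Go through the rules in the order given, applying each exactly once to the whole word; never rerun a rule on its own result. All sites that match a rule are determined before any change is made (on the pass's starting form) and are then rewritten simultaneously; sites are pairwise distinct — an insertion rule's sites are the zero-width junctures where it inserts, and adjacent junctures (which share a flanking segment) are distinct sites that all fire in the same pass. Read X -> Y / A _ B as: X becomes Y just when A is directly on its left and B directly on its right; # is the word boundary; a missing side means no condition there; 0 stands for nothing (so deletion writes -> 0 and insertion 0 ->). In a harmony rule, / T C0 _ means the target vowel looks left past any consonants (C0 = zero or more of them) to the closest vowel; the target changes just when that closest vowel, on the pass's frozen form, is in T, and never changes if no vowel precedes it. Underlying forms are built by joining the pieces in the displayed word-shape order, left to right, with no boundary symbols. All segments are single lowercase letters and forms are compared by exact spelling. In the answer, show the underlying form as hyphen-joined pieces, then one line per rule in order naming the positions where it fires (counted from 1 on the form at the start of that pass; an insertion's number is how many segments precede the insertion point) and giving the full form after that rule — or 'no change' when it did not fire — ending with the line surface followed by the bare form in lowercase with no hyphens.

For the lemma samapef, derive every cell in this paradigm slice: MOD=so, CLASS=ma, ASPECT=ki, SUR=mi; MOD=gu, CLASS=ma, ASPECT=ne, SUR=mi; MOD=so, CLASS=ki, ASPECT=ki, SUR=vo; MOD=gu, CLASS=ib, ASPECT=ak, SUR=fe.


cell MOD=so, CLASS=ma, ASPECT=ki, SUR=mi:
underlying: samapef-alo-gnu-i-m
1. o -> e, u -> i / F C0 _: no change
2. 0 -> e / C _ C: inserts after position(s) 11: samapefalogenuim
surface: samapefalogenuim

cell MOD=gu, CLASS=ma, ASPECT=ne, SUR=mi:
underlying: samapef-ze-gnu-i-zaz
1. o -> e, u -> i / F C0 _: fires at position(s) 12: samapefzegniizaz
2. 0 -> e / C _ C: inserts after position(s) 7, 10: samapefezegeniizaz
surface: samapefezegeniizaz

cell MOD=so, CLASS=ki, ASPECT=ki, SUR=vo:
underlying: samapef-alo-dr-el-m
1. o -> e, u -> i / F C0 _: no change
2. 0 -> e / C _ C: inserts after position(s) 11, 14: samapefaloderelem
surface: samapefaloderelem

cell MOD=gu, CLASS=ib, ASPECT=ak, SUR=fe:
underlying: samapef-ze-vsu-fo-ez
1. o -> e, u -> i / F C0 _: fires at position(s) 12: samapefzevsifoez
2. 0 -> e / C _ C: inserts after position(s) 7, 10: samapefezevesifoez
surface: samapefezevesifoez


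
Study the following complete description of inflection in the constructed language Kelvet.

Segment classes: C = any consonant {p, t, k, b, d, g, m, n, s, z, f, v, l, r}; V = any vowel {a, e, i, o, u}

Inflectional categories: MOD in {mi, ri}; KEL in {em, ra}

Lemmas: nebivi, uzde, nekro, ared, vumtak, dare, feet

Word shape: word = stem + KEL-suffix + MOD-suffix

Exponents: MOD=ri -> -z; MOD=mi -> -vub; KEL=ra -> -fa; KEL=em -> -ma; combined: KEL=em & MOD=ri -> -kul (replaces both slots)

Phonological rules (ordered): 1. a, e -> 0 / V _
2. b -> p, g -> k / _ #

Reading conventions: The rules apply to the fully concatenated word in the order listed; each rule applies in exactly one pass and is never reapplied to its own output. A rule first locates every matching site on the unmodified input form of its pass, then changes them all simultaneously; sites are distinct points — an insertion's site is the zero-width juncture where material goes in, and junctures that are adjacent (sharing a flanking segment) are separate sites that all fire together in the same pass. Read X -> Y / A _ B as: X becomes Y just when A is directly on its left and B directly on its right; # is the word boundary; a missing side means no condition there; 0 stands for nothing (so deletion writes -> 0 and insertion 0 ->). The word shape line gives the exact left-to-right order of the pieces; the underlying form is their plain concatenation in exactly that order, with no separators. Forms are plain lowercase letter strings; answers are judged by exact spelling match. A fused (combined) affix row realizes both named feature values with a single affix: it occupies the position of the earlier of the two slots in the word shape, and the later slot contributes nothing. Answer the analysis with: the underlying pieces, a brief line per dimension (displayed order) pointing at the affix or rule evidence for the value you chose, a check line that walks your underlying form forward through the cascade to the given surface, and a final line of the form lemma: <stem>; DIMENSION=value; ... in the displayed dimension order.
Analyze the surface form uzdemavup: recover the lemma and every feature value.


underlying: uzde-ma-vub
MOD=mi - signalled by the affix -vub
KEL=em - signalled by the affix -ma
check: uzdemavub -> uzdemavub -> uzdemavup
lemma: uzde; MOD=mi; KEL=em


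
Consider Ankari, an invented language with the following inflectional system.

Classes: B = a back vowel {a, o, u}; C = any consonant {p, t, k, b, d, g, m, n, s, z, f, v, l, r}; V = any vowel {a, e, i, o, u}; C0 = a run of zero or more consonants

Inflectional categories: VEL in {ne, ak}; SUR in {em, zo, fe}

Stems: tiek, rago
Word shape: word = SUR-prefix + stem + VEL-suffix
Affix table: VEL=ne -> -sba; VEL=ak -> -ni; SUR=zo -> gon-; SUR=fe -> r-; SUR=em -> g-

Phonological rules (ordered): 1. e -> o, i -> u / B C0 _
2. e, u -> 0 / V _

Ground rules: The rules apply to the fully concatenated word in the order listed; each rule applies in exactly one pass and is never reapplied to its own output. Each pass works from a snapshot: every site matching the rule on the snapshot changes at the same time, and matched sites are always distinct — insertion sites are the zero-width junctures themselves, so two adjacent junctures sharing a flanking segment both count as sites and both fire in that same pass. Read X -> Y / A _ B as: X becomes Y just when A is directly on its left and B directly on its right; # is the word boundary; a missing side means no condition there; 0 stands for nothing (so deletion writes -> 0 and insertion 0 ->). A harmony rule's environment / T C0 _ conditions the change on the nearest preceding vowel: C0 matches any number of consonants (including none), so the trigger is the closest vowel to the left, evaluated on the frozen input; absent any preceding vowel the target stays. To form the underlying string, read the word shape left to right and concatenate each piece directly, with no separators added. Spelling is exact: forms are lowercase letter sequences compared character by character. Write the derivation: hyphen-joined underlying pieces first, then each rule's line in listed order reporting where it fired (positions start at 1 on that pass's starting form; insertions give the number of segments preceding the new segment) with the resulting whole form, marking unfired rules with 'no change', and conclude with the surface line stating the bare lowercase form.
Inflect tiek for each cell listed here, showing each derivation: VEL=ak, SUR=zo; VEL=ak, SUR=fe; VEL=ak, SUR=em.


cell VEL=ak, SUR=zo:
underlying: gon-tiek-ni
1. e -> o, i -> u / B C0 _: fires at position(s) 5: gontuekni
2. e, u -> 0 / V _: fires at position(s) 6: gontukni
surface: gontukni

cell VEL=ak, SUR=fe:
underlying: r-tiek-ni
1. e -> o, i -> u / B C0 _: no change
2. e, u -> 0 / V _: fires at position(s) 4: rtikni
surface: rtikni

cell VEL=ak, SUR=em:
underlying: g-tiek-ni
1. e -> o, i -> u / B C0 _: no change
2. e, u -> 0 / V _: fires at position(s) 4: gtikni
surface: gtikni


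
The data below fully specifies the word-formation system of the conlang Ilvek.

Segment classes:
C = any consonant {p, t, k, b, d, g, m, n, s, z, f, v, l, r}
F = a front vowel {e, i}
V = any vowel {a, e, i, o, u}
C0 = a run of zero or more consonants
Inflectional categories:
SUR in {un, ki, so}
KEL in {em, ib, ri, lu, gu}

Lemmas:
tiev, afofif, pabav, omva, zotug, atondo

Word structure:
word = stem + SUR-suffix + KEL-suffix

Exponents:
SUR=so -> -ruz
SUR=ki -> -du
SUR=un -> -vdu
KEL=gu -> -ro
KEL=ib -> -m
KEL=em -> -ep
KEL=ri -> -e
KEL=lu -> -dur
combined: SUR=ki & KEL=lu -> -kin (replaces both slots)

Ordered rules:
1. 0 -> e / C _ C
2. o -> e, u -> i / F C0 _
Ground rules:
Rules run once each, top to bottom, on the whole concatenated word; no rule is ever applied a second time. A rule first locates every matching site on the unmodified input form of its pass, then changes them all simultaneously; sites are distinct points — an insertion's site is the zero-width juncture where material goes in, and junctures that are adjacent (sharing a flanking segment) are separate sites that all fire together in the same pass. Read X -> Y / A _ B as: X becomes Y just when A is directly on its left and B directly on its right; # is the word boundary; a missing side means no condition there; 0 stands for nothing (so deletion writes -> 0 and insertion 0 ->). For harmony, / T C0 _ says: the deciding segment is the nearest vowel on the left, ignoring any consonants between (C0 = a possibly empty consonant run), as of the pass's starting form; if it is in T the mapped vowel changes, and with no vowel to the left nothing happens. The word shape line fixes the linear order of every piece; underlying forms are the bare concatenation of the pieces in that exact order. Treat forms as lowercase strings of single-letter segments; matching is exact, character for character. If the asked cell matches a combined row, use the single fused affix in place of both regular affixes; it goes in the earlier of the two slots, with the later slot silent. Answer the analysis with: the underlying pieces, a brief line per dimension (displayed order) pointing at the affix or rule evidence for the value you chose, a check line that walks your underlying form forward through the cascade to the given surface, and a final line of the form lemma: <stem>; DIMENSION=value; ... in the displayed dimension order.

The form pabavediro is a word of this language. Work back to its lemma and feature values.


underlying: pabav-du-ro
SUR=ki - signalled by the affix -du
KEL=gu - signalled by the affix -ro
check: pabavduro -> pabaveduro -> pabavediro
lemma: pabav; SUR=ki; KEL=gu


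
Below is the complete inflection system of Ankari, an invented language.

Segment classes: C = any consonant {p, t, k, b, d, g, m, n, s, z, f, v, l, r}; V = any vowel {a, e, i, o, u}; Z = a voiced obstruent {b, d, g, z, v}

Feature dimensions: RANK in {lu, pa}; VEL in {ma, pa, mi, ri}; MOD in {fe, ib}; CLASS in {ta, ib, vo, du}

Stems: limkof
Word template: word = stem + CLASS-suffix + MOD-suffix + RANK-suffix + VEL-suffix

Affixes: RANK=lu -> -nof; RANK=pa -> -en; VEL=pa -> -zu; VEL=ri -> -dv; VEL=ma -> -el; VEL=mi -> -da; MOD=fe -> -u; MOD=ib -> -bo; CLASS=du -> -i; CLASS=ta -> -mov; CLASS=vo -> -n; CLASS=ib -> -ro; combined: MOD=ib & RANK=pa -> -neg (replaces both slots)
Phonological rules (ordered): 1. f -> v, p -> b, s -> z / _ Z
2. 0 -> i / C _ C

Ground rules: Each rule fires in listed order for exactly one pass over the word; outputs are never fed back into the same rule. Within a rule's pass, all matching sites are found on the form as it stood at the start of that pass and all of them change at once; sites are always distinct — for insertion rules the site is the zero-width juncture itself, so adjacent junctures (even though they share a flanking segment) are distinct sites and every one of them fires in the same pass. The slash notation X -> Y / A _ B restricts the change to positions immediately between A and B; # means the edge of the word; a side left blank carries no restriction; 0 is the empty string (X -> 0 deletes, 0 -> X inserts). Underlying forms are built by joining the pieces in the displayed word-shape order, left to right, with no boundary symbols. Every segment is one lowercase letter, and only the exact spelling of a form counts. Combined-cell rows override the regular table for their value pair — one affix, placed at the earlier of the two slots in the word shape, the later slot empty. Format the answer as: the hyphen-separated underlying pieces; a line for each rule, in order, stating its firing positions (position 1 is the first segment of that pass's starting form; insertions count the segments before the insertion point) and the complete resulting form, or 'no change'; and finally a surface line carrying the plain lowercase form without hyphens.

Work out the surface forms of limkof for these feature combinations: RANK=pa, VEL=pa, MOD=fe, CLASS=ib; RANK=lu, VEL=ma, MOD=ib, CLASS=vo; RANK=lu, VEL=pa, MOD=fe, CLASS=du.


cell RANK=pa, VEL=pa, MOD=fe, CLASS=ib:
underlying: limkof-ro-u-en-zu
1. f -> v, p -> b, s -> z / _ Z: no change
2. 0 -> i / C _ C: inserts after position(s) 3, 6, 11: limikofirouenizu
surface: limikofirouenizu

cell RANK=lu, VEL=ma, MOD=ib, CLASS=vo:
underlying: limkof-n-bo-nof-el
1. f -> v, p -> b, s -> z / _ Z: no change
2. 0 -> i / C _ C: inserts after position(s) 3, 6, 7: limikofinibonofel
surface: limikofinibonofel

cell RANK=lu, VEL=pa, MOD=fe, CLASS=du:
underlying: limkof-i-u-nof-zu
1. f -> v, p -> b, s -> z / _ Z: fires at position(s) 11: limkofiunovzu
2. 0 -> i / C _ C: inserts after position(s) 3, 11: limikofiunovizu
surface: limikofiunovizu


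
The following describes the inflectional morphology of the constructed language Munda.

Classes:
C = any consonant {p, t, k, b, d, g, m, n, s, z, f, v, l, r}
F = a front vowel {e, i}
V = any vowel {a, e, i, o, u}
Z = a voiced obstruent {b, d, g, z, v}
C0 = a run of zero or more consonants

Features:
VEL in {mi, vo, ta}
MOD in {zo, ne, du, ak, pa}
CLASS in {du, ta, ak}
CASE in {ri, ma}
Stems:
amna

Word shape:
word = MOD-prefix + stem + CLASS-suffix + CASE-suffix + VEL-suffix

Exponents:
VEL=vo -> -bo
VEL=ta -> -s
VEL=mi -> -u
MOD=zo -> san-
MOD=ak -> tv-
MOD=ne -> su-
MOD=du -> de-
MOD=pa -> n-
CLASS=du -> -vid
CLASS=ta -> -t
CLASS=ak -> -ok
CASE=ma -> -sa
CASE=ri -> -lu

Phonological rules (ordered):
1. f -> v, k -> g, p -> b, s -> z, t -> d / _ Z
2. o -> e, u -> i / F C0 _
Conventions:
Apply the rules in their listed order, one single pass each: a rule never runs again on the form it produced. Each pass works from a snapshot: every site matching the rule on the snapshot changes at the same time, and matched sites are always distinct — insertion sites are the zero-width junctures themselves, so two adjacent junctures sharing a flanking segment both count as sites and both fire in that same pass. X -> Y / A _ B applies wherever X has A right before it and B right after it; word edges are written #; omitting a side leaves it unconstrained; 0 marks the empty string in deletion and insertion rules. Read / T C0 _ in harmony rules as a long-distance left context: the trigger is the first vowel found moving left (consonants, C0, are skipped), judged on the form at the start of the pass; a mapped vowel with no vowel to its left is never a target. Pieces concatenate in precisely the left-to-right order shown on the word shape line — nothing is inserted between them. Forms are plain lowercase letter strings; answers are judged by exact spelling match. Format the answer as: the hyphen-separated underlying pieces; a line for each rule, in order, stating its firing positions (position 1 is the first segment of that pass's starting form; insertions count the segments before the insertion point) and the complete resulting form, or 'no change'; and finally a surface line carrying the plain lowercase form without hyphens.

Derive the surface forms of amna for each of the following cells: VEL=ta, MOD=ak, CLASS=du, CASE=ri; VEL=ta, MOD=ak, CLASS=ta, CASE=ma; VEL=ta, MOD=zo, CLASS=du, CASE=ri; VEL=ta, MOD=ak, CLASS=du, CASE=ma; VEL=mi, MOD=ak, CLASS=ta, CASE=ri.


cell VEL=ta, MOD=ak, CLASS=du, CASE=ri:
underlying: tv-amna-vid-lu-s
1. f -> v, k -> g, p -> b, s -> z, t -> d / _ Z: fires at position(s) 1: dvamnavidlus
2. o -> e, u -> i / F C0 _: fires at position(s) 11: dvamnavidlis
surface: dvamnavidlis

cell VEL=ta, MOD=ak, CLASS=ta, CASE=ma:
underlying: tv-amna-t-sa-s
1. f -> v, k -> g, p -> b, s -> z, t -> d / _ Z: fires at position(s) 1: dvamnatsas
2. o -> e, u -> i / F C0 _: no change
surface: dvamnatsas

cell VEL=ta, MOD=zo, CLASS=du, CASE=ri:
underlying: san-amna-vid-lu-s
1. f -> v, k -> g, p -> b, s -> z, t -> d / _ Z: no change
2. o -> e, u -> i / F C0 _: fires at position(s) 12: sanamnavidlis
surface: sanamnavidlis

cell VEL=ta, MOD=ak, CLASS=du, CASE=ma:
underlying: tv-amna-vid-sa-s
1. f -> v, k -> g, p -> b, s -> z, t -> d / _ Z: fires at position(s) 1: dvamnavidsas
2. o -> e, u -> i / F C0 _: no change
surface: dvamnavidsas

cell VEL=mi, MOD=ak, CLASS=ta, CASE=ri:
underlying: tv-amna-t-lu-u
1. f -> v, k -> g, p -> b, s -> z, t -> d / _ Z: fires at position(s) 1: dvamnatluu
2. o -> e, u -> i / F C0 _: no change
surface: dvamnatluu


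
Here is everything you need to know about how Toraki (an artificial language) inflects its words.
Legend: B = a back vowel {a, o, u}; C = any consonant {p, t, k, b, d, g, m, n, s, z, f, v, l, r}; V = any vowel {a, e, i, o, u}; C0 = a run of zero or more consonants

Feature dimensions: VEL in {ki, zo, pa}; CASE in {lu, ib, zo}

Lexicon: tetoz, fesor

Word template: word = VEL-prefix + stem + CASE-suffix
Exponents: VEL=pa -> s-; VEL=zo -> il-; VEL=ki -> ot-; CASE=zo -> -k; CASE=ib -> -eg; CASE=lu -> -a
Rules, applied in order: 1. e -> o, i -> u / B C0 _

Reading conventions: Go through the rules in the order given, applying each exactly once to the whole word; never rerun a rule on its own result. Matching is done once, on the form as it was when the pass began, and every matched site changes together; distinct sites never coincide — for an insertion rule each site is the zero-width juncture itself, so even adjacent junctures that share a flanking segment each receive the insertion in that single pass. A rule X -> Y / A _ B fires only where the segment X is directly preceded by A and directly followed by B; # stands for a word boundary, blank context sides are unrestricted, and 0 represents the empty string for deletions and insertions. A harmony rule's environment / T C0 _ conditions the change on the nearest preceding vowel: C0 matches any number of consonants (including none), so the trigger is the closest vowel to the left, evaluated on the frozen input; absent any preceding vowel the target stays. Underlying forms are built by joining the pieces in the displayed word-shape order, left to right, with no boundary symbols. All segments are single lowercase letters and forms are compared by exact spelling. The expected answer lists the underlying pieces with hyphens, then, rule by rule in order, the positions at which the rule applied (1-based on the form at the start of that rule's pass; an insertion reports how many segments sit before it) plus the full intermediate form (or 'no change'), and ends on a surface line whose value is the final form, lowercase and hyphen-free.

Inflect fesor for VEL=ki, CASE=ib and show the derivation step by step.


underlying: ot-fesor-eg
1. e -> o, i -> u / B C0 _: fires at position(s) 4, 8: otfosorog
surface: otfosorog


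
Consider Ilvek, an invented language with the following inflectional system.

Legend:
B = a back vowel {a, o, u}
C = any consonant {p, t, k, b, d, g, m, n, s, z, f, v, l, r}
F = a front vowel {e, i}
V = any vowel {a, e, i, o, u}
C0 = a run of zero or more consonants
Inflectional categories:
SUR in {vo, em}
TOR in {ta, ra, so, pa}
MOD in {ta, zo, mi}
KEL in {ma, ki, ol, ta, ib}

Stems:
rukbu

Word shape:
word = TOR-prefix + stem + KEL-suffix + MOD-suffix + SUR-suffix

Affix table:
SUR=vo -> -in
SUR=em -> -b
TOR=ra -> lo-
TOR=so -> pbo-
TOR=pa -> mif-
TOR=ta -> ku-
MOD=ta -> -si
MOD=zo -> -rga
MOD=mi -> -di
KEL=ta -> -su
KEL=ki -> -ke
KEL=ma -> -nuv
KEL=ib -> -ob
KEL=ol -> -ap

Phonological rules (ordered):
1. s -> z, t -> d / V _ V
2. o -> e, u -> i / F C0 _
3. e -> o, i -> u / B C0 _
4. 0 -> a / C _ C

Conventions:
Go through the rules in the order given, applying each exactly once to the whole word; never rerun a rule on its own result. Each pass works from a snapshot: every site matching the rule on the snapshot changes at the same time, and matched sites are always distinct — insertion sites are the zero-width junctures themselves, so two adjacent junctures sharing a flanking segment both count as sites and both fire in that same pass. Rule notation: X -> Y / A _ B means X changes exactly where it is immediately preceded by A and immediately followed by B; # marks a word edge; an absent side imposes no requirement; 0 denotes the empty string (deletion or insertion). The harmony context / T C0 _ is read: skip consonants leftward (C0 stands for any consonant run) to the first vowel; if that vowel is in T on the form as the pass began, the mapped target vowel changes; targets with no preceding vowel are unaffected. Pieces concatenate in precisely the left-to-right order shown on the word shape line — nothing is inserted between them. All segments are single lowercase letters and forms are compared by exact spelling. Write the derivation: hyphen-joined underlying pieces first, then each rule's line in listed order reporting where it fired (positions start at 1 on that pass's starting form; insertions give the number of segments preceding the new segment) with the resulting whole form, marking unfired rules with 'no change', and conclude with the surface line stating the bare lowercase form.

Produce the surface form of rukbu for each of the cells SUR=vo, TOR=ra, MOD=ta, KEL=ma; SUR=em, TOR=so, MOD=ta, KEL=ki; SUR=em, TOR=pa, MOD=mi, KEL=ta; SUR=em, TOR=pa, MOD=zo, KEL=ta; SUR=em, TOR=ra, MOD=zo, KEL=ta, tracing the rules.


cell SUR=vo, TOR=ra, MOD=ta, KEL=ma:
underlying: lo-rukbu-nuv-si-in
1. s -> z, t -> d / V _ V: no change
2. o -> e, u -> i / F C0 _: no change
3. e -> o, i -> u / B C0 _: fires at position(s) 12: lorukbunuvsuin
4. 0 -> a / C _ C: inserts after position(s) 5, 10: lorukabunuvasuin
surface: lorukabunuvasuin

cell SUR=em, TOR=so, MOD=ta, KEL=ki:
underlying: pbo-rukbu-ke-si-b
1. s -> z, t -> d / V _ V: fires at position(s) 11: pborukbukezib
2. o -> e, u -> i / F C0 _: no change
3. e -> o, i -> u / B C0 _: fires at position(s) 10: pborukbukozib
4. 0 -> a / C _ C: inserts after position(s) 1, 6: paborukabukozib
surface: paborukabukozib

cell SUR=em, TOR=pa, MOD=mi, KEL=ta:
underlying: mif-rukbu-su-di-b
1. s -> z, t -> d / V _ V: fires at position(s) 9: mifrukbuzudib
2. o -> e, u -> i / F C0 _: fires at position(s) 5: mifrikbuzudib
3. e -> o, i -> u / B C0 _: fires at position(s) 12: mifrikbuzudub
4. 0 -> a / C _ C: inserts after position(s) 3, 6: mifarikabuzudub
surface: mifarikabuzudub

cell SUR=em, TOR=pa, MOD=zo, KEL=ta:
underlying: mif-rukbu-su-rga-b
1. s -> z, t -> d / V _ V: fires at position(s) 9: mifrukbuzurgab
2. o -> e, u -> i / F C0 _: fires at position(s) 5: mifrikbuzurgab
3. e -> o, i -> u / B C0 _: no change
4. 0 -> a / C _ C: inserts after position(s) 3, 6, 11: mifarikabuzuragab
surface: mifarikabuzuragab

cell SUR=em, TOR=ra, MOD=zo, KEL=ta:
underlying: lo-rukbu-su-rga-b
1. s -> z, t -> d / V _ V: fires at position(s) 8: lorukbuzurgab
2. o -> e, u -> i / F C0 _: no change
3. e -> o, i -> u / B C0 _: no change
4. 0 -> a / C _ C: inserts after position(s) 5, 10: lorukabuzuragab
surface: lorukabuzuragab


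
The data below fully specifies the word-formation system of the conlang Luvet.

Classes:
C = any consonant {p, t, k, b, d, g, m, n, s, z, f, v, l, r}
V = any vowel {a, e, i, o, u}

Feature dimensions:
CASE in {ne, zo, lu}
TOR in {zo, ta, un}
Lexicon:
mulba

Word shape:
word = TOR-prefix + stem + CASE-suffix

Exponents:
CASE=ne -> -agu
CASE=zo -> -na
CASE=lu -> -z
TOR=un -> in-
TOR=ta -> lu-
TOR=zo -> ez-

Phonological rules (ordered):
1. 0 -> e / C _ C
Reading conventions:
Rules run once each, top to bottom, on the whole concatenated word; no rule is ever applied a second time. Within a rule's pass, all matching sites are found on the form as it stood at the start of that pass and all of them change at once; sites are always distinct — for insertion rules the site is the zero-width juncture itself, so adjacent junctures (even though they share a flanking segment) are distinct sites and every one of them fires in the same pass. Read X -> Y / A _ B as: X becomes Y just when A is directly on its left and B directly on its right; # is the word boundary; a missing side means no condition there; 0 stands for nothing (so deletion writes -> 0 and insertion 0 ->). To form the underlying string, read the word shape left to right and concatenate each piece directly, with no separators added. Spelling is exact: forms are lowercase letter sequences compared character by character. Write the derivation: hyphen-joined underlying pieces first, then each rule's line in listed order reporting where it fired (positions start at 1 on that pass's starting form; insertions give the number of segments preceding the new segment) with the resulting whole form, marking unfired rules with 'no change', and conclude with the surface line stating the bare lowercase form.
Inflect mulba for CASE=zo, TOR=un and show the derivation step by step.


underlying: in-mulba-na
1. 0 -> e / C _ C: inserts after position(s) 2, 5: inemulebana
surface: inemulebana


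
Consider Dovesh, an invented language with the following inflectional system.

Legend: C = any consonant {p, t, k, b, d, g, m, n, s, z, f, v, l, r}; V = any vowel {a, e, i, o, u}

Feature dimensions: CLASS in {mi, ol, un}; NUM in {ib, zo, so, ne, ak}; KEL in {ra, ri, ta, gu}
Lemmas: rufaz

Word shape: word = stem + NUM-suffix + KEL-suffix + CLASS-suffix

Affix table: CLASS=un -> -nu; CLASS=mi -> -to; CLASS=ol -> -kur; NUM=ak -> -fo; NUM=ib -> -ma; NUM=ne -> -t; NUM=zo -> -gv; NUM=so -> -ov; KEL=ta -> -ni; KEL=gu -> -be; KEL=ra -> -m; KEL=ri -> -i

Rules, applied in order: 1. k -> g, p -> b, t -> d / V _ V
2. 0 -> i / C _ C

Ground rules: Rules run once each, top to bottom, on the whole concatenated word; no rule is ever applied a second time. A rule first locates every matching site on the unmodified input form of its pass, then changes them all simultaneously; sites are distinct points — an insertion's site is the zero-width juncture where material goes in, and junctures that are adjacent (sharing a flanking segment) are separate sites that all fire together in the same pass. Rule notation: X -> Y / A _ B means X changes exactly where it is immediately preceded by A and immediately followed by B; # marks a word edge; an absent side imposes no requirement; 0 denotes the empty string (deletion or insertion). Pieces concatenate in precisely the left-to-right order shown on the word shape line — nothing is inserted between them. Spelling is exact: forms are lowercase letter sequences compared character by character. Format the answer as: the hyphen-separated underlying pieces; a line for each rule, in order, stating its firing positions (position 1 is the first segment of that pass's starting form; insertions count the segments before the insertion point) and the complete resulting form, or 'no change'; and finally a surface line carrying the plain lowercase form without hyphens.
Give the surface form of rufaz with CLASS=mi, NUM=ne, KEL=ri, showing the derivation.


underlying: rufaz-t-i-to
1. k -> g, p -> b, t -> d / V _ V: fires at position(s) 8: rufaztido
2. 0 -> i / C _ C: inserts after position(s) 5: rufazitido
surface: rufazitido


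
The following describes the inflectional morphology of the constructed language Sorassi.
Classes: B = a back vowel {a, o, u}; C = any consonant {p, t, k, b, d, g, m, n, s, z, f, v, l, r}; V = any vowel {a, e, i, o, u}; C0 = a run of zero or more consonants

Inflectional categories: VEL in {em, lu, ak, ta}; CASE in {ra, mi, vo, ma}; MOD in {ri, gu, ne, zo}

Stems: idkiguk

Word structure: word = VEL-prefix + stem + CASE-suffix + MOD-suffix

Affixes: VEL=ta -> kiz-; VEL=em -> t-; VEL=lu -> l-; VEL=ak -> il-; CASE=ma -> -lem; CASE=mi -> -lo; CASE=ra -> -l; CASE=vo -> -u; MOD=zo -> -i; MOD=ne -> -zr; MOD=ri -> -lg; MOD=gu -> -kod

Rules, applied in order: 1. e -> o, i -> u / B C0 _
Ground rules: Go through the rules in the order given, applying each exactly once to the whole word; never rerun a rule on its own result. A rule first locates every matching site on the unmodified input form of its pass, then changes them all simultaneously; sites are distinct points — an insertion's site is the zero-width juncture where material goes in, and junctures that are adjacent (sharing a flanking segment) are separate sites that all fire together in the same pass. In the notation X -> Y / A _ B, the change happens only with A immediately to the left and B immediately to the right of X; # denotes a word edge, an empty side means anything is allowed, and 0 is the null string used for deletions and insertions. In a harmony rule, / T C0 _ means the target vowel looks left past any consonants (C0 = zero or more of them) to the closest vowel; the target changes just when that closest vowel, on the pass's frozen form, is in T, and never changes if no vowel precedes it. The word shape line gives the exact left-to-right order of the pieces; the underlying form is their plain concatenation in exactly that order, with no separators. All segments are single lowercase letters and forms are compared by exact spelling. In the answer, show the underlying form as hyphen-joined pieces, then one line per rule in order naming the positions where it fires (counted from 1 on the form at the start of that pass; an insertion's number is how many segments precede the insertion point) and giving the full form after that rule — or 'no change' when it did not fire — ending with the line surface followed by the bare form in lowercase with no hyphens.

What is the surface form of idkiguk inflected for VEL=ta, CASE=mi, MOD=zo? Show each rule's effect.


underlying: kiz-idkiguk-lo-i
1. e -> o, i -> u / B C0 _: fires at position(s) 13: kizidkiguklou
surface: kizidkiguklou


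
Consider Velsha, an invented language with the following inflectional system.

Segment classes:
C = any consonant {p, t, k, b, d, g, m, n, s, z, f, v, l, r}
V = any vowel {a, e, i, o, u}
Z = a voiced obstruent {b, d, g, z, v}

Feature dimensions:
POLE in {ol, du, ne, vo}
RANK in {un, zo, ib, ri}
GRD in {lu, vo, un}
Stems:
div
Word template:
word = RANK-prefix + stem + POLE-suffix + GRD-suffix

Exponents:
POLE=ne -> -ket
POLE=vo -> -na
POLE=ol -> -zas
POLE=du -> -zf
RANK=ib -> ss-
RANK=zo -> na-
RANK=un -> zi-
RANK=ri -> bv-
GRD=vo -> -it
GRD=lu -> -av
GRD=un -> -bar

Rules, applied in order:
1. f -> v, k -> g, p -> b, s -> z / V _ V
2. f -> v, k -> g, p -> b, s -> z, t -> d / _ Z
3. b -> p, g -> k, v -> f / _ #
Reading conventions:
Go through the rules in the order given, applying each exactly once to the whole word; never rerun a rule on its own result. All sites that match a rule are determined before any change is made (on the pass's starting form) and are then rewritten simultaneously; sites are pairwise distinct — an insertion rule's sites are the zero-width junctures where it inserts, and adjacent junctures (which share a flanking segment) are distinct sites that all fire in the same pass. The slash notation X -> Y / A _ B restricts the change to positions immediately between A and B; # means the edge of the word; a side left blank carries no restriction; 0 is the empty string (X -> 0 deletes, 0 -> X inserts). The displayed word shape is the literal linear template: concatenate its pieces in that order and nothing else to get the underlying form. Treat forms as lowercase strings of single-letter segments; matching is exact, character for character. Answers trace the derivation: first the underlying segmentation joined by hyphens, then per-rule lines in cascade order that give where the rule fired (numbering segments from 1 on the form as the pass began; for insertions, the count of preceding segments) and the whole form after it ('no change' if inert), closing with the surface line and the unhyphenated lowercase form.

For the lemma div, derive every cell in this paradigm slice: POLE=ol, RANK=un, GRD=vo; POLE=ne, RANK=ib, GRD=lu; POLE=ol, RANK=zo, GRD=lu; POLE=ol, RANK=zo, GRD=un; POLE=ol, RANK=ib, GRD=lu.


cell POLE=ol, RANK=un, GRD=vo:
underlying: zi-div-zas-it
1. f -> v, k -> g, p -> b, s -> z / V _ V: fires at position(s) 8: zidivzazit
2. f -> v, k -> g, p -> b, s -> z, t -> d / _ Z: no change
3. b -> p, g -> k, v -> f / _ #: no change
surface: zidivzazit

cell POLE=ne, RANK=ib, GRD=lu:
underlying: ss-div-ket-av
1. f -> v, k -> g, p -> b, s -> z / V _ V: no change
2. f -> v, k -> g, p -> b, s -> z, t -> d / _ Z: fires at position(s) 2: szdivketav
3. b -> p, g -> k, v -> f / _ #: fires at position(s) 10: szdivketaf
surface: szdivketaf

cell POLE=ol, RANK=zo, GRD=lu:
underlying: na-div-zas-av
1. f -> v, k -> g, p -> b, s -> z / V _ V: fires at position(s) 8: nadivzazav
2. f -> v, k -> g, p -> b, s -> z, t -> d / _ Z: no change
3. b -> p, g -> k, v -> f / _ #: fires at position(s) 10: nadivzazaf
surface: nadivzazaf

cell POLE=ol, RANK=zo, GRD=un:
underlying: na-div-zas-bar
1. f -> v, k -> g, p -> b, s -> z / V _ V: no change
2. f -> v, k -> g, p -> b, s -> z, t -> d / _ Z: fires at position(s) 8: nadivzazbar
3. b -> p, g -> k, v -> f / _ #: no change
surface: nadivzazbar

cell POLE=ol, RANK=ib, GRD=lu:
underlying: ss-div-zas-av
1. f -> v, k -> g, p -> b, s -> z / V _ V: fires at position(s) 8: ssdivzazav
2. f -> v, k -> g, p -> b, s -> z, t -> d / _ Z: fires at position(s) 2: szdivzazav
3. b -> p, g -> k, v -> f / _ #: fires at position(s) 10: szdivzazaf
surface: szdivzazaf
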